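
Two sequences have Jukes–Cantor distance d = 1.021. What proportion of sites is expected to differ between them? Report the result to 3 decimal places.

0.558

p = (3/4)(1 − e^(−4d/3)) = 0.75 × (1 − e^(-1.361333)) = 0.75 × (1 − 0.256319) = 0.557761.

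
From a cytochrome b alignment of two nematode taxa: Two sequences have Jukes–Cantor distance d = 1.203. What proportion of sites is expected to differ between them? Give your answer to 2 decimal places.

0.60

p = (3/4)(1 − e^(−4d/3)) = 0.75 × (1 − e^(-1.604)) = 0.75 × (1 − 0.201091) = 0.599182.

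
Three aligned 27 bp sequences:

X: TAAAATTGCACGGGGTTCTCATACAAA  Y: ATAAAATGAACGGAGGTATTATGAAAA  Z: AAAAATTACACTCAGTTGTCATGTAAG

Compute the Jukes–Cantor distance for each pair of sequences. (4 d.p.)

X–Y: 10/27 sites differ → p ≈ 0.37037, d = −0.75 ln(1 − 0.493827) = 0.510658 ≈ 0.5107.
X–Z: 9/27 sites differ → p ≈ 0.333333, d = −0.75 ln(1 − 0.444444) = 0.440839 ≈ 0.4408.
Y–Z: 11/27 sites differ → p ≈ 0.407407, d = −0.75 ln(1 − 0.543209) = 0.587647 ≈ 0.5876.

d(X,Y) = 0.5107, d(X,Z) = 0.4408, d(Y,Z) = 0.5876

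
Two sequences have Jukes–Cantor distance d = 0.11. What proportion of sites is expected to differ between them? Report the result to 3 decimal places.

0.102

p = (3/4)(1 − e^(−4d/3)) = 0.75 × (1 − e^(-0.146667)) = 0.75 × (1 − 0.863582) = 0.102314.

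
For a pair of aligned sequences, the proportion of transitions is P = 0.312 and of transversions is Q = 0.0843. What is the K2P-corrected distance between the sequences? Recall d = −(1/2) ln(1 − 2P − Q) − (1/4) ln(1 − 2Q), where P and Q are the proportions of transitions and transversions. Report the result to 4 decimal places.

0.6622

Under the Kimura two-parameter model, d = −½ ln(1 − 2P − Q) − ¼ ln(1 − 2Q).
1 − 2P − Q = 0.2917, giving −½ ln(0.2917) = 0.616015.
1 − 2Q = 0.8314, giving −¼ ln(0.8314) = 0.046161.
d = 0.616015 + 0.046161 = 0.662176.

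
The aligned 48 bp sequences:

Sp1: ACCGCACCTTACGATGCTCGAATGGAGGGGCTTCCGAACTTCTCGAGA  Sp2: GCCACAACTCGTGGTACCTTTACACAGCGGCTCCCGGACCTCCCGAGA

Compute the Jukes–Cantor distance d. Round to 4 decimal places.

0.6082

The sequences differ at 20 of 48 sites, so p = 20/48 ≈ 0.416667.
d = −(3/4) ln(1 − 4p/3) = −0.75 ln(1 − 0.555556) = −0.75 ln(0.444444)
  = −0.75 × (-0.810931) = 0.608198 substitutions/site.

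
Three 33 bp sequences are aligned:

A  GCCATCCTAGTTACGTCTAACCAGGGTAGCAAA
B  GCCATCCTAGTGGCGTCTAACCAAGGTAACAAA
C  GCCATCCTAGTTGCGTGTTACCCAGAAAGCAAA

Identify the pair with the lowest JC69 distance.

A and B

A–B: 4/33 differ, p = 0.121, d = 0.132.
A–C: 7/33 differ, p = 0.212, d = 0.249.
B–C: 7/33 differ, p = 0.212, d = 0.249.
The smallest distance is between A and B.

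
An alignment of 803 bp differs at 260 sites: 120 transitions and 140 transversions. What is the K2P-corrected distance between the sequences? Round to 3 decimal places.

0.428

P = 120/803 ≈ 0.14944 and Q = 140/803 ≈ 0.174346.
Under the Kimura two-parameter model, d = −½ ln(1 − 2P − Q) − ¼ ln(1 − 2Q).
1 − 2P − Q = 0.526774, giving −½ ln(0.526774) = 0.320492.
1 − 2Q = 0.651308, giving −¼ ln(0.651308) = 0.107193.
d = 0.320492 + 0.107193 = 0.427685.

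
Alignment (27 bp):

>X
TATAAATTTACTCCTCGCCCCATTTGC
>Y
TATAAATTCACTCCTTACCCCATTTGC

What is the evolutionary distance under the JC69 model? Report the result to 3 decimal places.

0.120

The sequences differ at 3 of 27 sites (9, 16, 17), so p = 3/27 ≈ 0.111111.
d = −(3/4) ln(1 − 4p/3) = −0.75 ln(1 − 0.148148) = −0.75 ln(0.851852)
  = −0.75 × (-0.160342) = 0.120257 substitutions/site.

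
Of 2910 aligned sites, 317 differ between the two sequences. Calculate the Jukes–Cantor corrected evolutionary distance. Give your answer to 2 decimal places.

0.12

p = 317/2910 ≈ 0.108935.
d = −(3/4) ln(1 − 4p/3) = −0.75 ln(1 − 0.145247) = −0.75 ln(0.854753)
  = −0.75 × (-0.156943) = 0.117707 substitutions/site.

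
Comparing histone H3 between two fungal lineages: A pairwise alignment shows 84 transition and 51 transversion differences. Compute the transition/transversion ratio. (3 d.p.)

R = 84/51 = 1.647058… ≈ 1.647 (to 3 d.p.).

1.647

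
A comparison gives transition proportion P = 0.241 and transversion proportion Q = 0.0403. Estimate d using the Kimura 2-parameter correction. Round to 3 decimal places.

Under the Kimura two-parameter model, d = −½ ln(1 − 2P − Q) − ¼ ln(1 − 2Q).
1 − 2P − Q = 0.4777, giving −½ ln(0.4777) = 0.369386.
1 − 2Q = 0.9194, giving −¼ ln(0.9194) = 0.021008.
d = 0.369386 + 0.021008 = 0.390394.

0.390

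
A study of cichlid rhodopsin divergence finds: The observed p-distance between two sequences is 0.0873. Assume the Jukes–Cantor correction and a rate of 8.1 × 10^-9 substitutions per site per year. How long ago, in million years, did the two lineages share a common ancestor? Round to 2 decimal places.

5.73

d = −(3/4) ln(1 − 4p/3) = −0.75 ln(1 − 0.1164) = −0.75 ln(0.8836)
  = −0.75 × (-0.123751) = 0.092813 substitutions/site.
Under a molecular clock d = 2μt, so t = d/(2μ) = 0.092813 / (2 × 8.1 × 10^-9) = 5.73 million years.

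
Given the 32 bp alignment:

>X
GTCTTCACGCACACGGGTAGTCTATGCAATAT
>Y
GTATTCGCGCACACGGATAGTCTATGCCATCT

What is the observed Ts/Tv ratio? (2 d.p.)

0.67

Transitions are A↔G and C↔T; transversions are all other mismatches.
Transitions: 2. Transversions: 3.
R = 2/3 = 0.666666… ≈ 0.67 (to 2 d.p.).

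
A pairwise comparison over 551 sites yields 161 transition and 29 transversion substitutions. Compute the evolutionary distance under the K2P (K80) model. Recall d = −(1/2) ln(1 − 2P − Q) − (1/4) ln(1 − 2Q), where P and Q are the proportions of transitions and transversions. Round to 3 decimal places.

P = 161/551 ≈ 0.292196 and Q = 29/551 ≈ 0.052632.
Under the Kimura two-parameter model, d = −½ ln(1 − 2P − Q) − ¼ ln(1 − 2Q).
1 − 2P − Q = 0.362976, giving −½ ln(0.362976) = 0.506709.
1 − 2Q = 0.894736, giving −¼ ln(0.894736) = 0.027807.
d = 0.506709 + 0.027807 = 0.534516.

0.535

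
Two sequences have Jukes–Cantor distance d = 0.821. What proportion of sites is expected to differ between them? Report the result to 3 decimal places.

0.499

p = (3/4)(1 − e^(−4d/3)) = 0.75 × (1 − e^(-1.094667)) = 0.75 × (1 − 0.334651) = 0.499012.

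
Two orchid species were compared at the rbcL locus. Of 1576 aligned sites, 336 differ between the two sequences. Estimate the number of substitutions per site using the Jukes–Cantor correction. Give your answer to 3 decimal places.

p = 336/1576 ≈ 0.213198.
d = −(3/4) ln(1 − 4p/3) = −0.75 ln(1 − 0.284264) = −0.75 ln(0.715736)
  = −0.75 × (-0.334444) = 0.250833 substitutions/site.

0.251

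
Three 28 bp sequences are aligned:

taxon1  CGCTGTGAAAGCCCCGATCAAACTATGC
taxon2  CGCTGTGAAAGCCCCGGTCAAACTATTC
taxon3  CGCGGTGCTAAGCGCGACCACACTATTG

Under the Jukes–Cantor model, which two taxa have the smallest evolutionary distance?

taxon1 and taxon2

taxon1–taxon2: 2/28 differ, p = 0.071, d = 0.075.
taxon1–taxon3: 10/28 differ, p = 0.357, d = 0.485.
taxon2–taxon3: 10/28 differ, p = 0.357, d = 0.485.
The smallest distance is between taxon1 and taxon2.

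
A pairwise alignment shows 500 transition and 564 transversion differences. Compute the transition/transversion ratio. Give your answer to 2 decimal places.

R = 500/564 = 0.886524… ≈ 0.89 (to 2 d.p.).

0.89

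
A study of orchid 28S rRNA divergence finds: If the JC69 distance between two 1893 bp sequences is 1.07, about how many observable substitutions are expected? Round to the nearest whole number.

1079

Invert JC69: p = (3/4)(1 − e^(−4d/3)) = 0.75 × (1 − e^(-1.426667)) = 0.75 × (1 − 0.240108) = 0.569919.
Expected differing sites = pL ≈ 0.569919 × 1893 = 1078.856667 ≈ 1079.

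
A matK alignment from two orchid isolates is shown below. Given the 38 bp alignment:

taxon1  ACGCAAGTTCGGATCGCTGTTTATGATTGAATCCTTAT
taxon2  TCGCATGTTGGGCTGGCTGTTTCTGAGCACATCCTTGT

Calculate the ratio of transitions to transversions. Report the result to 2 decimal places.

0.38

Transitions are A↔G and C↔T; transversions are all other mismatches.
Transitions: 3. Transversions: 8.
R = 3/8 = 0.375 ≈ 0.38 (to 2 d.p.).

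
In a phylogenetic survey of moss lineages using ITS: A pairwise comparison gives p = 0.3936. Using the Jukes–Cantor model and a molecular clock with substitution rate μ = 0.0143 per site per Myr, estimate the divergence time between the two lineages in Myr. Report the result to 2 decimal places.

19.51

d = −(3/4) ln(1 − 4p/3) = −0.75 ln(1 − 0.5248) = −0.75 ln(0.4752)
  = −0.75 × (-0.744020) = 0.558015 substitutions/site.
Under a molecular clock d = 2μt, so t = d/(2μ) = 0.558015 / (2 × 0.0143) = 19.51 Myr.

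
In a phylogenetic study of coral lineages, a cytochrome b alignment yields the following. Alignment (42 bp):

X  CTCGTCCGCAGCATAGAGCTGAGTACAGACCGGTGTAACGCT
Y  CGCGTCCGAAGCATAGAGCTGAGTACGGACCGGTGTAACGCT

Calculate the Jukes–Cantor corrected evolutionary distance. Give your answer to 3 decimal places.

The sequences differ at 3 of 42 sites (2, 9, 27), so p = 3/42 ≈ 0.071429.
d = −(3/4) ln(1 − 4p/3) = −0.75 ln(1 − 0.095239) = −0.75 ln(0.904761)
  = −0.75 × (-0.100084) = 0.075063 substitutions/site.

0.075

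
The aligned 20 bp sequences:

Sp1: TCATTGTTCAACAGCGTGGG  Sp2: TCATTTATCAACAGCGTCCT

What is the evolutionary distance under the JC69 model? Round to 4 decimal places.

The sequences differ at 5 of 20 sites (6, 7, 18, 19, 20), so p = 5/20 = 0.25.
d = −(3/4) ln(1 − 4p/3) = −0.75 ln(1 − 0.333333) = −0.75 ln(0.666667)
  = −0.75 × (-0.405465) = 0.304099 substitutions/site.

0.3041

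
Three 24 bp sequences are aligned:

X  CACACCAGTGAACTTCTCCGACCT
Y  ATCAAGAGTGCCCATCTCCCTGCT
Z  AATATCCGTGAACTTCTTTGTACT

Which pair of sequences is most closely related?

X and Z

X–Y: 10/24 differ, p = 0.417, d = 0.608.
X–Z: 8/24 differ, p = 0.333, d = 0.441.
Y–Z: 12/24 differ, p = 0.500, d = 0.824.
The smallest distance is between X and Z.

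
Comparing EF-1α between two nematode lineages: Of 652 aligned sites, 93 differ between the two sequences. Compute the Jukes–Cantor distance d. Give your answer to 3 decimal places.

p = 93/652 ≈ 0.142638.
d = −(3/4) ln(1 − 4p/3) = −0.75 ln(1 − 0.190184) = −0.75 ln(0.809816)
  = −0.75 × (-0.210948) = 0.158211 substitutions/site.

0.158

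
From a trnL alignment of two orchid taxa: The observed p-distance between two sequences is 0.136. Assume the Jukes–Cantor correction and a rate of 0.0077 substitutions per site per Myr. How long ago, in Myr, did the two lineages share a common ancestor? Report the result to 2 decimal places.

d = −(3/4) ln(1 − 4p/3) = −0.75 ln(1 − 0.181333) = −0.75 ln(0.818667)
  = −0.75 × (-0.200078) = 0.150059 substitutions/site.
Under a molecular clock d = 2μt, so t = d/(2μ) = 0.150059 / (2 × 0.0077) = 9.74 Myr.

9.74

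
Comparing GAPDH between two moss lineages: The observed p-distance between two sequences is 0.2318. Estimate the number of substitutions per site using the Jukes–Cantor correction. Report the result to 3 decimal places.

0.277

d = −(3/4) ln(1 − 4p/3) = −0.75 ln(1 − 0.309067) = −0.75 ln(0.690933)
  = −0.75 × (-0.369712) = 0.277284 substitutions/site.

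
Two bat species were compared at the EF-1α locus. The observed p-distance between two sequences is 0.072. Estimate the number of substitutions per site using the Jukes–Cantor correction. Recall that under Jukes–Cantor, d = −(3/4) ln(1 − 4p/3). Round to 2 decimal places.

0.08

d = −(3/4) ln(1 − 4p/3) = −0.75 ln(1 − 0.096) = −0.75 ln(0.904)
  = −0.75 × (-0.100926) = 0.075695 substitutions/site.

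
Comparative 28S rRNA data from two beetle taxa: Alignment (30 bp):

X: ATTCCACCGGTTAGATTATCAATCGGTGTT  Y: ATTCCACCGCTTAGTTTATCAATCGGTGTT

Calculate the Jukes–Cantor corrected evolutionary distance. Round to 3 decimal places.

0.070

The sequences differ at 2 of 30 sites (10, 15), so p = 2/30 ≈ 0.066667.
d = −(3/4) ln(1 − 4p/3) = −0.75 ln(1 − 0.088889) = −0.75 ln(0.911111)
  = −0.75 × (-0.093091) = 0.069818 substitutions/site.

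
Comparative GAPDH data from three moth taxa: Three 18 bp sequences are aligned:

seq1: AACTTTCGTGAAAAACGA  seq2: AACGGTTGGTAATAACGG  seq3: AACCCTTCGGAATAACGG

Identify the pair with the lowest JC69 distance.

seq2 and seq3

seq1–seq2: 7/18 differ, p = 0.389, d = 0.548.
seq1–seq3: 7/18 differ, p = 0.389, d = 0.548.
seq2–seq3: 4/18 differ, p = 0.222, d = 0.264.
The smallest distance is between seq2 and seq3.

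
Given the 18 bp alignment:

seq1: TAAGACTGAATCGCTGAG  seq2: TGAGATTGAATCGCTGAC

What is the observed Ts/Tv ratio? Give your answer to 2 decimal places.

Transitions are A↔G and C↔T; transversions are all other mismatches.
Transitions: 2. Transversions: 1.
R = 2/1 = 2.00.

2.00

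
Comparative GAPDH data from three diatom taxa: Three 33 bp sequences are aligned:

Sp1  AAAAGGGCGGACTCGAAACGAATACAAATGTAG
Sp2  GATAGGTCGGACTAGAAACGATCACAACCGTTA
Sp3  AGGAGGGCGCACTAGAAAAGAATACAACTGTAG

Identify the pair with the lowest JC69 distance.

Sp1 and Sp3

Sp1–Sp2: 10/33 differ, p = 0.303, d = 0.388.
Sp1–Sp3: 6/33 differ, p = 0.182, d = 0.208.
Sp2–Sp3: 11/33 differ, p = 0.333, d = 0.441.
The smallest distance is between Sp1 and Sp3.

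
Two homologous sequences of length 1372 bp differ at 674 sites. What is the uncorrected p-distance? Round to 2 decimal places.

0.49

p = 674/1372 = 0.491253… ≈ 0.49 (to 2 d.p.).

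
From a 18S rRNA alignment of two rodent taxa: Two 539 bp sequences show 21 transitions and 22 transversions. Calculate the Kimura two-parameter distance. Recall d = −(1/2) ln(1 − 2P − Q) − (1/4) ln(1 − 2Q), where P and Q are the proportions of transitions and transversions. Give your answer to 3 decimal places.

0.084

P = 21/539 ≈ 0.038961 and Q = 22/539 ≈ 0.040816.
Under the Kimura two-parameter model, d = −½ ln(1 − 2P − Q) − ¼ ln(1 − 2Q).
1 − 2P − Q = 0.881262, giving −½ ln(0.881262) = 0.063200.
1 − 2Q = 0.918368, giving −¼ ln(0.918368) = 0.021289.
d = 0.063200 + 0.021289 = 0.084489.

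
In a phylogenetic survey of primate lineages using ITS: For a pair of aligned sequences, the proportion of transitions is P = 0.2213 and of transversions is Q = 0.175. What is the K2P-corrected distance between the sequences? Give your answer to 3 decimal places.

Under the Kimura two-parameter model, d = −½ ln(1 − 2P − Q) − ¼ ln(1 − 2Q).
1 − 2P − Q = 0.3824, giving −½ ln(0.3824) = 0.480644.
1 − 2Q = 0.65, giving −¼ ln(0.65) = 0.107696.
d = 0.480644 + 0.107696 = 0.588340.

0.588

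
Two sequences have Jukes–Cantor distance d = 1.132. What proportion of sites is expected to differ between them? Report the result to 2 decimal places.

p = (3/4)(1 − e^(−4d/3)) = 0.75 × (1 − e^(-1.509333)) = 0.75 × (1 − 0.221057) = 0.584207.

0.58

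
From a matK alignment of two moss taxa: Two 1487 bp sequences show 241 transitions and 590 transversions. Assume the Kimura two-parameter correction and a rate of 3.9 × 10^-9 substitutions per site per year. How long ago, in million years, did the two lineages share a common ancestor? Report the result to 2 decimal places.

P = 241/1487 ≈ 0.162071 and Q = 590/1487 ≈ 0.396772.
Under the Kimura two-parameter model, d = −½ ln(1 − 2P − Q) − ¼ ln(1 − 2Q).
1 − 2P − Q = 0.279086, giving −½ ln(0.279086) = 0.638118.
1 − 2Q = 0.206456, giving −¼ ln(0.206456) = 0.394417.
d = 0.638118 + 0.394417 = 1.032535.
Under a molecular clock d = 2μt, so t = d/(2μ) = 1.032535 / (2 × 3.9 × 10^-9) = 132.38 million years.

132.38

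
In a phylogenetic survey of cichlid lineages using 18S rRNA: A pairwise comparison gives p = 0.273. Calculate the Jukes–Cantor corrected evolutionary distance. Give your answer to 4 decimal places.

d = −(3/4) ln(1 − 4p/3) = −0.75 ln(1 − 0.364) = −0.75 ln(0.636)
  = −0.75 × (-0.452557) = 0.339418 substitutions/site.

0.3394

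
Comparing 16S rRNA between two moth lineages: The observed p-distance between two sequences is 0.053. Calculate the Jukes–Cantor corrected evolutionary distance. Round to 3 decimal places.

0.055

d = −(3/4) ln(1 − 4p/3) = −0.75 ln(1 − 0.070667) = −0.75 ln(0.929333)
  = −0.75 × (-0.073288) = 0.054966 substitutions/site.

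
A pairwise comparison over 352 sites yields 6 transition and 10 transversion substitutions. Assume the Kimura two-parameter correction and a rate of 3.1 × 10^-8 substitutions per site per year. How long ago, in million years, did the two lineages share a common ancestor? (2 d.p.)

0.76

P = 6/352 ≈ 0.017045 and Q = 10/352 ≈ 0.028409.
Under the Kimura two-parameter model, d = −½ ln(1 − 2P − Q) − ¼ ln(1 − 2Q).
1 − 2P − Q = 0.937501, giving −½ ln(0.937501) = 0.032269.
1 − 2Q = 0.943182, giving −¼ ln(0.943182) = 0.014624.
d = 0.032269 + 0.014624 = 0.046893.
Under a molecular clock d = 2μt, so t = d/(2μ) = 0.046893 / (2 × 3.1 × 10^-8) = 0.76 million years.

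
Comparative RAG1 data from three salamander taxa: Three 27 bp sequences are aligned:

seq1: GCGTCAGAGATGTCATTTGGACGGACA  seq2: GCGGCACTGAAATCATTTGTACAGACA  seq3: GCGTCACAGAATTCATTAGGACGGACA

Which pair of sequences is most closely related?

seq1–seq2: 7/27 differ, p = 0.259, d = 0.318.
seq1–seq3: 4/27 differ, p = 0.148, d = 0.165.
seq2–seq3: 6/27 differ, p = 0.222, d = 0.264.
The smallest distance is between seq1 and seq3.

seq1 and seq3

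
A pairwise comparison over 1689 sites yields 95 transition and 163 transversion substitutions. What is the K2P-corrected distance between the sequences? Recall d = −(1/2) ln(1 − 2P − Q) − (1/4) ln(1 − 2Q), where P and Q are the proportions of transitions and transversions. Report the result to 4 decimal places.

0.1708

P = 95/1689 ≈ 0.056246 and Q = 163/1689 ≈ 0.096507.
Under the Kimura two-parameter model, d = −½ ln(1 − 2P − Q) − ¼ ln(1 − 2Q).
1 − 2P − Q = 0.791001, giving −½ ln(0.791001) = 0.117228.
1 − 2Q = 0.806986, giving −¼ ln(0.806986) = 0.053612.
d = 0.117228 + 0.053612 = 0.170840.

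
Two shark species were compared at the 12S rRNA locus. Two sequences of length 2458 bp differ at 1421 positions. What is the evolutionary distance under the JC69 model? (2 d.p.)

1.10

p = 1421/2458 ≈ 0.578112.
d = −(3/4) ln(1 − 4p/3) = −0.75 ln(1 − 0.770816) = −0.75 ln(0.229184)
  = −0.75 × (-1.473230) = 1.104923 substitutions/site.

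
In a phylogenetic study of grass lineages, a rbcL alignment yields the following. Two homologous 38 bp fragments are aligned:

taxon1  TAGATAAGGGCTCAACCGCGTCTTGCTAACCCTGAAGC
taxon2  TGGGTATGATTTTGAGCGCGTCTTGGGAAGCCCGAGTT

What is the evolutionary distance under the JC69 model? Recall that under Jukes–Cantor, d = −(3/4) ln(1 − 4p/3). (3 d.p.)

0.618

The sequences differ at 16 of 38 sites, so p = 16/38 ≈ 0.421053.
d = −(3/4) ln(1 − 4p/3) = −0.75 ln(1 − 0.561404) = −0.75 ln(0.438596)
  = −0.75 × (-0.824177) = 0.618133 substitutions/site.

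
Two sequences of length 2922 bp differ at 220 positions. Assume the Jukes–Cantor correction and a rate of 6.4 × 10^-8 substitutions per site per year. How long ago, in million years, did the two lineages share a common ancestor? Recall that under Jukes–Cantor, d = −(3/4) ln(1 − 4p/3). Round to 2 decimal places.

0.62

p = 220/2922 ≈ 0.075291.
d = −(3/4) ln(1 − 4p/3) = −0.75 ln(1 − 0.100388) = −0.75 ln(0.899612)
  = −0.75 × (-0.105792) = 0.079344 substitutions/site.
Under a molecular clock d = 2μt, so t = d/(2μ) = 0.079344 / (2 × 6.4 × 10^-8) = 0.62 million years.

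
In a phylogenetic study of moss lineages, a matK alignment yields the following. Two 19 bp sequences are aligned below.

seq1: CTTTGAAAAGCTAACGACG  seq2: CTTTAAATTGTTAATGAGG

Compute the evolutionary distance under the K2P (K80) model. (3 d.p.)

Of 19 sites, 3 differences are transitions and 3 are transversions, so P = 3/19 ≈ 0.157895 and Q = 3/19 ≈ 0.157895.
Under the Kimura two-parameter model, d = −½ ln(1 − 2P − Q) − ¼ ln(1 − 2Q).
1 − 2P − Q = 0.526315, giving −½ ln(0.526315) = 0.320928.
1 − 2Q = 0.68421, giving −¼ ln(0.68421) = 0.094873.
d = 0.320928 + 0.094873 = 0.415801.

0.416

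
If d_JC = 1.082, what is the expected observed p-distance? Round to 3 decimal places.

p = (3/4)(1 − e^(−4d/3)) = 0.75 × (1 − e^(-1.442667)) = 0.75 × (1 − 0.236297) = 0.572777.

0.573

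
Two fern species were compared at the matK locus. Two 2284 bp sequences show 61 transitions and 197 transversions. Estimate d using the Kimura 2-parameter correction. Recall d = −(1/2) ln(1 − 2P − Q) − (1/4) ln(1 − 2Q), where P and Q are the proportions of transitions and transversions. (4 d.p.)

P = 61/2284 ≈ 0.026708 and Q = 197/2284 ≈ 0.086252.
Under the Kimura two-parameter model, d = −½ ln(1 − 2P − Q) − ¼ ln(1 − 2Q).
1 − 2P − Q = 0.860332, giving −½ ln(0.860332) = 0.075218.
1 − 2Q = 0.827496, giving −¼ ln(0.827496) = 0.047338.
d = 0.075218 + 0.047338 = 0.122556.

0.1226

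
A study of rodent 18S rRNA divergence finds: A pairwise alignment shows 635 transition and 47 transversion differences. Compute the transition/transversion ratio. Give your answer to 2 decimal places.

R = 635/47 = 13.510638… ≈ 13.51 (to 2 d.p.).

13.51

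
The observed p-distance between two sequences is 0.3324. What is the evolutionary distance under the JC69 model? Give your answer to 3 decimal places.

d = −(3/4) ln(1 − 4p/3) = −0.75 ln(1 − 0.4432) = −0.75 ln(0.5568)
  = −0.75 × (-0.585549) = 0.439162 substitutions/site.

0.439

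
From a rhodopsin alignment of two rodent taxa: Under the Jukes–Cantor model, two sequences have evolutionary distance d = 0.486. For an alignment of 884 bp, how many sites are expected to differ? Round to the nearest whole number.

316

Invert JC69: p = (3/4)(1 − e^(−4d/3)) = 0.75 × (1 − e^(-0.648)) = 0.75 × (1 − 0.523091) = 0.357682.
Expected differing sites = pL ≈ 0.357682 × 884 = 316.190888 ≈ 316.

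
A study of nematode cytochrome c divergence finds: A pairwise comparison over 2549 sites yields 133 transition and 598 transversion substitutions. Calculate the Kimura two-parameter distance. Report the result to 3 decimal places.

0.365

P = 133/2549 ≈ 0.052177 and Q = 598/2549 ≈ 0.234602.
Under the Kimura two-parameter model, d = −½ ln(1 − 2P − Q) − ¼ ln(1 − 2Q).
1 − 2P − Q = 0.661044, giving −½ ln(0.661044) = 0.206967.
1 − 2Q = 0.530796, giving −¼ ln(0.530796) = 0.158344.
d = 0.206967 + 0.158344 = 0.365311.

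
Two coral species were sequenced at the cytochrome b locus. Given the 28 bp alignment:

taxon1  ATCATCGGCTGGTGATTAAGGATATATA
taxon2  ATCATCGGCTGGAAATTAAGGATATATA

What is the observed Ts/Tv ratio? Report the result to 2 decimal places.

1.00

Transitions are A↔G and C↔T; transversions are all other mismatches.
Transitions: 1. Transversions: 1.
R = 1/1 = 1.00.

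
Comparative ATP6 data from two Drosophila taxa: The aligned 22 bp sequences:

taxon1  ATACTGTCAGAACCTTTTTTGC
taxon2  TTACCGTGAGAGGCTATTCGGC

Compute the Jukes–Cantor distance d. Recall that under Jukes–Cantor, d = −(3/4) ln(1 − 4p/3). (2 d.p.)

0.50

The sequences differ at 8 of 22 sites (1, 5, 8, 12, 13, 16, 19, 20), so p = 8/22 ≈ 0.363636.
d = −(3/4) ln(1 − 4p/3) = −0.75 ln(1 − 0.484848) = −0.75 ln(0.515152)
  = −0.75 × (-0.663293) = 0.497470 substitutions/site.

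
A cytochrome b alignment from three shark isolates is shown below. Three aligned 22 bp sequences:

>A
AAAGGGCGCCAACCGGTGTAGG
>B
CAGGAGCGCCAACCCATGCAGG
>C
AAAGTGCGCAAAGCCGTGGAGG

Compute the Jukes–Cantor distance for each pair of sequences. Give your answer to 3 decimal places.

A–B: 6/22 sites differ → p ≈ 0.272727, d = −0.75 ln(1 − 0.363636) = 0.338988 ≈ 0.339.
A–C: 5/22 sites differ → p ≈ 0.227273, d = −0.75 ln(1 − 0.303031) = 0.270761 ≈ 0.271.
B–C: 7/22 sites differ → p ≈ 0.318182, d = −0.75 ln(1 − 0.424243) = 0.414052 ≈ 0.414.

d(A,B) = 0.339, d(A,C) = 0.271, d(B,C) = 0.414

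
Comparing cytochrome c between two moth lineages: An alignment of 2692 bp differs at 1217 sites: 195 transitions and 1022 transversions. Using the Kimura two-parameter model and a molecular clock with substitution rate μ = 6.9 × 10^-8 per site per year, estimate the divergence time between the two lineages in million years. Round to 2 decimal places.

5.27

P = 195/2692 ≈ 0.072437 and Q = 1022/2692 ≈ 0.379643.
Under the Kimura two-parameter model, d = −½ ln(1 − 2P − Q) − ¼ ln(1 − 2Q).
1 − 2P − Q = 0.475483, giving −½ ln(0.475483) = 0.371712.
1 − 2Q = 0.240714, giving −¼ ln(0.240714) = 0.356036.
d = 0.371712 + 0.356036 = 0.727748.
Under a molecular clock d = 2μt, so t = d/(2μ) = 0.727748 / (2 × 6.9 × 10^-8) = 5.27 million years.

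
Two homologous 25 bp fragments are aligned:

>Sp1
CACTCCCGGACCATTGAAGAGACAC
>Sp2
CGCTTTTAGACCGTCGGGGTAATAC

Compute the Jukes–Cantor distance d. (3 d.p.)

The sequences differ at 12 of 25 sites, so p = 12/25 = 0.48.
d = −(3/4) ln(1 − 4p/3) = −0.75 ln(1 − 0.64) = −0.75 ln(0.36)
  = −0.75 × (-1.021651) = 0.766238 substitutions/site.

0.766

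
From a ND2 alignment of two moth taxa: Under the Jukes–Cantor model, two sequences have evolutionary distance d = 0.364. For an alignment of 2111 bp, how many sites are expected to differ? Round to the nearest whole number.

Invert JC69: p = (3/4)(1 − e^(−4d/3)) = 0.75 × (1 − e^(-0.485333)) = 0.75 × (1 − 0.615492) = 0.288381.
Expected differing sites = pL ≈ 0.288381 × 2111 = 608.772291 ≈ 609.

609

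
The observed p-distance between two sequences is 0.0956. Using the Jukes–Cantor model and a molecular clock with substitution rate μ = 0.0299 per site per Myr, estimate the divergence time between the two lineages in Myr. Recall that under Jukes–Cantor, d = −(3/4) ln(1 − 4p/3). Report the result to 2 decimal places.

1.71

d = −(3/4) ln(1 − 4p/3) = −0.75 ln(1 − 0.127467) = −0.75 ln(0.872533)
  = −0.75 × (-0.136355) = 0.102266 substitutions/site.
Under a molecular clock d = 2μt, so t = d/(2μ) = 0.102266 / (2 × 0.0299) = 1.71 Myr.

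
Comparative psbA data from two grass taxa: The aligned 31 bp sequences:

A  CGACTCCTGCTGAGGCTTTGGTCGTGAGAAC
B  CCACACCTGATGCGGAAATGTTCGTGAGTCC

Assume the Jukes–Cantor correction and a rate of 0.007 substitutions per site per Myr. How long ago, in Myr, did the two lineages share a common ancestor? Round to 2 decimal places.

30.12

The sequences differ at 10 of 31 sites (2, 5, 10, 13, 16, 17, 18, 21, 29, 30), so p = 10/31 ≈ 0.322581.
d = −(3/4) ln(1 − 4p/3) = −0.75 ln(1 − 0.430108) = −0.75 ln(0.569892)
  = −0.75 × (-0.562308) = 0.421731 substitutions/site.
Under a molecular clock d = 2μt, so t = d/(2μ) = 0.421731 / (2 × 0.007) = 30.12 Myr.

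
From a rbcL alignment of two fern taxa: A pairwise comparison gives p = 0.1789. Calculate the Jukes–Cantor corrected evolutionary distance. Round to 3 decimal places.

0.204

d = −(3/4) ln(1 − 4p/3) = −0.75 ln(1 − 0.238533) = −0.75 ln(0.761467)
  = −0.75 × (-0.272508) = 0.204381 substitutions/site.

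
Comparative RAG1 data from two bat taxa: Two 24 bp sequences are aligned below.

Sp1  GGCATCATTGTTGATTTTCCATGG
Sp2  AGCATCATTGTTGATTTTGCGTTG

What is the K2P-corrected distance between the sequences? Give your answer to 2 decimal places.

0.19

Of 24 sites, 2 differences are transitions and 2 are transversions, so P = 2/24 ≈ 0.083333 and Q = 2/24 ≈ 0.083333.
Under the Kimura two-parameter model, d = −½ ln(1 − 2P − Q) − ¼ ln(1 − 2Q).
1 − 2P − Q = 0.750001, giving −½ ln(0.750001) = 0.143840.
1 − 2Q = 0.833334, giving −¼ ln(0.833334) = 0.045580.
d = 0.143840 + 0.045580 = 0.189420.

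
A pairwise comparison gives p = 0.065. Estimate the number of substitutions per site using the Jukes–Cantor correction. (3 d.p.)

0.068

d = −(3/4) ln(1 − 4p/3) = −0.75 ln(1 − 0.086667) = −0.75 ln(0.913333)
  = −0.75 × (-0.090655) = 0.067991 substitutions/site.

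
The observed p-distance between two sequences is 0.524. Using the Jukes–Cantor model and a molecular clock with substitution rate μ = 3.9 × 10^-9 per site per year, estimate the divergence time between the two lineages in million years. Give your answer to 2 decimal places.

115.34

d = −(3/4) ln(1 − 4p/3) = −0.75 ln(1 − 0.698667) = −0.75 ln(0.301333)
  = −0.75 × (-1.199539) = 0.899654 substitutions/site.
Under a molecular clock d = 2μt, so t = d/(2μ) = 0.899654 / (2 × 3.9 × 10^-9) = 115.34 million years.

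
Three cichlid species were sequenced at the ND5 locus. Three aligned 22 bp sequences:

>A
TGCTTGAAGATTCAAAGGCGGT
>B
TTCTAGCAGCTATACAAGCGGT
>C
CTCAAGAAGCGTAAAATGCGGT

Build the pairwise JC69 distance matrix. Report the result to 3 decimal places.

A–B: 8/22 sites differ → p ≈ 0.363636, d = −0.75 ln(1 − 0.484848) = 0.497470 ≈ 0.497.
A–C: 8/22 sites differ → p ≈ 0.363636, d = −0.75 ln(1 − 0.484848) = 0.497470 ≈ 0.497.
B–C: 8/22 sites differ → p ≈ 0.363636, d = −0.75 ln(1 − 0.484848) = 0.497470 ≈ 0.497.

d(A,B) = 0.497, d(A,C) = 0.497, d(B,C) = 0.497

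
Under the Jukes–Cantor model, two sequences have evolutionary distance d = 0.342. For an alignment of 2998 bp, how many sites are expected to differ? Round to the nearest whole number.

Invert JC69: p = (3/4)(1 − e^(−4d/3)) = 0.75 × (1 − e^(-0.456)) = 0.75 × (1 − 0.633814) = 0.274640.
Expected differing sites = pL ≈ 0.274640 × 2998 = 823.37072 ≈ 823.

823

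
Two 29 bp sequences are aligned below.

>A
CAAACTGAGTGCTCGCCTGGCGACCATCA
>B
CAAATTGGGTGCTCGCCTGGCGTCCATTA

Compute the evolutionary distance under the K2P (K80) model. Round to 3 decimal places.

0.156

Of 29 sites, 3 differences are transitions and 1 are transversions, so P = 3/29 ≈ 0.103448 and Q = 1/29 ≈ 0.034483.
Under the Kimura two-parameter model, d = −½ ln(1 − 2P − Q) − ¼ ln(1 − 2Q).
1 − 2P − Q = 0.758621, giving −½ ln(0.758621) = 0.138126.
1 − 2Q = 0.931034, giving −¼ ln(0.931034) = 0.017865.
d = 0.138126 + 0.017865 = 0.155991.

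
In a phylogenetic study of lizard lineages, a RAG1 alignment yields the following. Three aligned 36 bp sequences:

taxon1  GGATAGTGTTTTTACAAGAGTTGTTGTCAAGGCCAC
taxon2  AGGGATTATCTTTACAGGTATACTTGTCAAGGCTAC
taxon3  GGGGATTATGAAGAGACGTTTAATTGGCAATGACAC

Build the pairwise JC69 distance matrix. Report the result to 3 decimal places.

d(taxon1,taxon2) = 0.441, d(taxon1,taxon3) = 0.745, d(taxon2,taxon3) = 0.493

taxon1–taxon2: 12/36 sites differ → p ≈ 0.333333, d = −0.75 ln(1 − 0.444444) = 0.440839 ≈ 0.441.
taxon1–taxon3: 17/36 sites differ → p ≈ 0.472222, d = −0.75 ln(1 − 0.629629) = 0.744938 ≈ 0.745.
taxon2–taxon3: 13/36 sites differ → p ≈ 0.361111, d = −0.75 ln(1 − 0.481481) = 0.492584 ≈ 0.493.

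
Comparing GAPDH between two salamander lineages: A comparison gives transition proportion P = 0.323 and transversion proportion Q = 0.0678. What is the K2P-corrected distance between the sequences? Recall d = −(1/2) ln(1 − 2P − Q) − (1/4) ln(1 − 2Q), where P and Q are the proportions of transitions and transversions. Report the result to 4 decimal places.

Under the Kimura two-parameter model, d = −½ ln(1 − 2P − Q) − ¼ ln(1 − 2Q).
1 − 2P − Q = 0.2862, giving −½ ln(0.2862) = 0.625532.
1 − 2Q = 0.8644, giving −¼ ln(0.8644) = 0.036430.
d = 0.625532 + 0.036430 = 0.661962.

0.6620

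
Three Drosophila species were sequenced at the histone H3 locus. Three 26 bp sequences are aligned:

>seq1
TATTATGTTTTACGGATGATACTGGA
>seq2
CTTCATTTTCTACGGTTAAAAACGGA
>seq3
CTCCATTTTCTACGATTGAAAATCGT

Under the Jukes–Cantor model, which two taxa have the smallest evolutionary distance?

seq2 and seq3

seq1–seq2: 10/26 differ, p = 0.385, d = 0.539.
seq1–seq3: 12/26 differ, p = 0.462, d = 0.717.
seq2–seq3: 6/26 differ, p = 0.231, d = 0.276.
The smallest distance is between seq2 and seq3.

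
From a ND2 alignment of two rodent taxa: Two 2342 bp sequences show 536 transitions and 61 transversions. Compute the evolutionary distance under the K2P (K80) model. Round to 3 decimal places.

P = 536/2342 ≈ 0.228864 and Q = 61/2342 ≈ 0.026046.
Under the Kimura two-parameter model, d = −½ ln(1 − 2P − Q) − ¼ ln(1 − 2Q).
1 − 2P − Q = 0.516226, giving −½ ln(0.516226) = 0.330605.
1 − 2Q = 0.947908, giving −¼ ln(0.947908) = 0.013374.
d = 0.330605 + 0.013374 = 0.343979.

0.344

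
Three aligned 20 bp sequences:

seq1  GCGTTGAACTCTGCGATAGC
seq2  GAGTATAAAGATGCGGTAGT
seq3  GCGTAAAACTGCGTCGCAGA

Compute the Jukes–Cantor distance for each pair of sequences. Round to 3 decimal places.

d(seq1,seq2) = 0.572, d(seq1,seq3) = 0.687, d(seq2,seq3) = 0.824

seq1–seq2: 8/20 sites differ → p = 0.4, d = −0.75 ln(1 − 0.533333) = 0.571605 ≈ 0.572.
seq1–seq3: 9/20 sites differ → p = 0.45, d = −0.75 ln(1 − 0.6) = 0.687218 ≈ 0.687.
seq2–seq3: 10/20 sites differ → p = 0.5, d = −0.75 ln(1 − 0.666667) = 0.823960 ≈ 0.824.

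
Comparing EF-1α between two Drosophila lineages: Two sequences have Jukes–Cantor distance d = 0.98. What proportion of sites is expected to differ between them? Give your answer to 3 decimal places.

0.547

p = (3/4)(1 − e^(−4d/3)) = 0.75 × (1 − e^(-1.306667)) = 0.75 × (1 − 0.270721) = 0.546959.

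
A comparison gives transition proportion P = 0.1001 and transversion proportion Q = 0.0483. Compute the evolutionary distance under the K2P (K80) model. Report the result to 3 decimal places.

0.168

Under the Kimura two-parameter model, d = −½ ln(1 − 2P − Q) − ¼ ln(1 − 2Q).
1 − 2P − Q = 0.7515, giving −½ ln(0.7515) = 0.142842.
1 − 2Q = 0.9034, giving −¼ ln(0.9034) = 0.025397.
d = 0.142842 + 0.025397 = 0.168239.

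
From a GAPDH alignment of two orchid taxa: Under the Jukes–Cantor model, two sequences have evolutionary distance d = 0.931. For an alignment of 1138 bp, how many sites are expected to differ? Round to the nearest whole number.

Invert JC69: p = (3/4)(1 − e^(−4d/3)) = 0.75 × (1 − e^(-1.241333)) = 0.75 × (1 − 0.288999) = 0.533251.
Expected differing sites = pL ≈ 0.533251 × 1138 = 606.839638 ≈ 607.

607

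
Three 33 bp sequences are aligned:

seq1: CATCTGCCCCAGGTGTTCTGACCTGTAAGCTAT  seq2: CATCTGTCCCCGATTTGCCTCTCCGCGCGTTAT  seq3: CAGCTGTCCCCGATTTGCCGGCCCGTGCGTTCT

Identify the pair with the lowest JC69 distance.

seq1–seq2: 14/33 differ, p = 0.424, d = 0.625.
seq1–seq3: 13/33 differ, p = 0.394, d = 0.559.
seq2–seq3: 6/33 differ, p = 0.182, d = 0.208.
The smallest distance is between seq2 and seq3.

seq2 and seq3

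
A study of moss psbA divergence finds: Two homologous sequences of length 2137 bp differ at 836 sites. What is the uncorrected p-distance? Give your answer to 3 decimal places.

0.391

p = 836/2137 = 0.391202… ≈ 0.391 (to 3 d.p.).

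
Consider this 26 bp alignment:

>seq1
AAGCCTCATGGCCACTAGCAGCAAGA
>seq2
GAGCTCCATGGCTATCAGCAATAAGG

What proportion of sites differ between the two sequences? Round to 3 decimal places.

The sequences differ at 9 of 26 positions (sites 1, 5, 6, 13, 15, 16, 21, 22, 26).
p = 9/26 = 0.346153… ≈ 0.346 (to 3 d.p.).

0.346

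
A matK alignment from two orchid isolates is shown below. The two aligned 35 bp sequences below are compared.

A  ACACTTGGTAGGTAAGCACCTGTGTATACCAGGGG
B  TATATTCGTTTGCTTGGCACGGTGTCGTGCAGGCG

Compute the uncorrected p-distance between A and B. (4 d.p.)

The sequences differ at 19 of 35 positions.
p = 19/35 = 0.542857… ≈ 0.5429 (to 4 d.p.).

0.5429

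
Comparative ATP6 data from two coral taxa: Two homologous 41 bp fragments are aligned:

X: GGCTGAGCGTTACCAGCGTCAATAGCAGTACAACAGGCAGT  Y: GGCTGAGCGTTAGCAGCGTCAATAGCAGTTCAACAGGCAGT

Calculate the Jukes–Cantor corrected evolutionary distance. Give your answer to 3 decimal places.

0.050

The sequences differ at 2 of 41 sites (13, 30), so p = 2/41 ≈ 0.04878.
d = −(3/4) ln(1 − 4p/3) = −0.75 ln(1 − 0.06504) = −0.75 ln(0.93496)
  = −0.75 × (-0.067252) = 0.050439 substitutions/site.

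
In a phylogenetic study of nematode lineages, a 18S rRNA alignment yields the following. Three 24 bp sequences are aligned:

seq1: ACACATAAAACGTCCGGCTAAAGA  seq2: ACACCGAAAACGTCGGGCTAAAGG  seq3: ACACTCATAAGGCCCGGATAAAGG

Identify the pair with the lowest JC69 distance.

seq1 and seq2

seq1–seq2: 4/24 differ, p = 0.167, d = 0.188.
seq1–seq3: 7/24 differ, p = 0.292, d = 0.369.
seq2–seq3: 7/24 differ, p = 0.292, d = 0.369.
The smallest distance is between seq1 and seq2.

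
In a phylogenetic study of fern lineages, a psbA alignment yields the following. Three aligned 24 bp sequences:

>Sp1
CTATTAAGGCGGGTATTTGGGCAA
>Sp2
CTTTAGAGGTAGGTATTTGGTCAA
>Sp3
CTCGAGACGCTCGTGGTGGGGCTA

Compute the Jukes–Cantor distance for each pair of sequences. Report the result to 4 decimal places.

d(Sp1,Sp2) = 0.3041, d(Sp1,Sp3) = 0.7083, d(Sp2,Sp3) = 0.7083

Sp1–Sp2: 6/24 sites differ → p = 0.25, d = −0.75 ln(1 − 0.333333) = 0.304098 ≈ 0.3041.
Sp1–Sp3: 11/24 sites differ → p ≈ 0.458333, d = −0.75 ln(1 − 0.611111) = 0.708346 ≈ 0.7083.
Sp2–Sp3: 11/24 sites differ → p ≈ 0.458333, d = −0.75 ln(1 − 0.611111) = 0.708346 ≈ 0.7083.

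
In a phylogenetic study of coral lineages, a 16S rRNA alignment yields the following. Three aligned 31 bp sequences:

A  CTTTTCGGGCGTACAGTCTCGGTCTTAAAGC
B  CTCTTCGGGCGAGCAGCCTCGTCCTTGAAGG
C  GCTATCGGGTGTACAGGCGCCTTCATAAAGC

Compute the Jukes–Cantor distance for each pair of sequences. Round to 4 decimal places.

A–B: 8/31 sites differ → p ≈ 0.258065, d = −0.75 ln(1 − 0.344087) = 0.316295 ≈ 0.3163.
A–C: 9/31 sites differ → p ≈ 0.290323, d = −0.75 ln(1 − 0.387097) = 0.367161 ≈ 0.3672.
B–C: 14/31 sites differ → p ≈ 0.451613, d = −0.75 ln(1 − 0.602151) = 0.691262 ≈ 0.6913.

d(A,B) = 0.3163, d(A,C) = 0.3672, d(B,C) = 0.6913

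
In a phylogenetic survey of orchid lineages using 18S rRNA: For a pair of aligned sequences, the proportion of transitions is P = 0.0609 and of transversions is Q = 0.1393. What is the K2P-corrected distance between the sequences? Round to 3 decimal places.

0.233

Under the Kimura two-parameter model, d = −½ ln(1 − 2P − Q) − ¼ ln(1 − 2Q).
1 − 2P − Q = 0.7389, giving −½ ln(0.7389) = 0.151296.
1 − 2Q = 0.7214, giving −¼ ln(0.7214) = 0.081640.
d = 0.151296 + 0.081640 = 0.232936.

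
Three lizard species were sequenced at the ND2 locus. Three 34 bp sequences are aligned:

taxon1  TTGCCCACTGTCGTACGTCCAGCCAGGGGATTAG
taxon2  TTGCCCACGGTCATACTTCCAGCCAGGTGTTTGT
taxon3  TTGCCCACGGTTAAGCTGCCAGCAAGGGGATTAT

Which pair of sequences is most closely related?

taxon1–taxon2: 7/34 differ, p = 0.206, d = 0.241.
taxon1–taxon3: 9/34 differ, p = 0.265, d = 0.326.
taxon2–taxon3: 8/34 differ, p = 0.235, d = 0.282.
The smallest distance is between taxon1 and taxon2.

taxon1 and taxon2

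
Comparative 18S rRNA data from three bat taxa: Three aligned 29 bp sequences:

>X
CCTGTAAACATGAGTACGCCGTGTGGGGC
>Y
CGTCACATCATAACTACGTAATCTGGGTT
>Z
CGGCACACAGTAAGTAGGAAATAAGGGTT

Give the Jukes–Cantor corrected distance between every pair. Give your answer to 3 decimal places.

X–Y: 13/29 sites differ → p ≈ 0.448276, d = −0.75 ln(1 − 0.597701) = 0.682920 ≈ 0.683.
X–Z: 17/29 sites differ → p ≈ 0.586207, d = −0.75 ln(1 − 0.781609) = 1.141101 ≈ 1.141.
Y–Z: 9/29 sites differ → p ≈ 0.310345, d = −0.75 ln(1 − 0.413793) = 0.400562 ≈ 0.401.

d(X,Y) = 0.683, d(X,Z) = 1.141, d(Y,Z) = 0.401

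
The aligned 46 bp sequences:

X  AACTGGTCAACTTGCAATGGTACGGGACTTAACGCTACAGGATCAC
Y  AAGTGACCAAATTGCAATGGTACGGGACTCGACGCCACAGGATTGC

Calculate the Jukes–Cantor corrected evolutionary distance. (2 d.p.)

The sequences differ at 9 of 46 sites (3, 6, 7, 11, 30, 31, 36, 44, 45), so p = 9/46 ≈ 0.195652.
d = −(3/4) ln(1 − 4p/3) = −0.75 ln(1 − 0.260869) = −0.75 ln(0.739131)
  = −0.75 × (-0.302280) = 0.226710 substitutions/site.

0.23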